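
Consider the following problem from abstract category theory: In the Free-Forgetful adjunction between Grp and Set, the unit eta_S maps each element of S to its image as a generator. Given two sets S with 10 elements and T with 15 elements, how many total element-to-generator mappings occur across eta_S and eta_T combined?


The unit eta_X: X -> U(F(X)) of the Free-Forgetful adjunction
maps each element of X to a generator of F(X). For X = S + T (disjoint
union in Set), |S + T| = |S| + |T|.
Total mappings = 10 + 15 = 25.

25


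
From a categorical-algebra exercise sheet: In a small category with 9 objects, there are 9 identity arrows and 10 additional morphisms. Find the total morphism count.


Each object has an identity morphism, giving 9 identities.
Adding the 10 non-identity morphisms:
Total = 9 + 10 = 19

19


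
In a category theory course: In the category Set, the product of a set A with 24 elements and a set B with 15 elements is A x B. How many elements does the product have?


In Set, the product A x B is the Cartesian product.
By the universal property, |A x B| = |A| * |B|.
|A x B| = 24 * 15 = 360

360


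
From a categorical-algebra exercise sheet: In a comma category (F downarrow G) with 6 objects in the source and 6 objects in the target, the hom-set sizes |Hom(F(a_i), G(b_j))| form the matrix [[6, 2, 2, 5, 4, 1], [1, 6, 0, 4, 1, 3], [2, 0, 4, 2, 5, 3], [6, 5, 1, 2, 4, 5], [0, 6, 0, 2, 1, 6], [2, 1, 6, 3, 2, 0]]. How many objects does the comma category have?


Objects of (F downarrow G) are triples (a, b, h: F(a)->G(b)).
The count equals the sum of all entries in the hom-matrix.
sum(row 0) = 20
sum(row 1) = 15
sum(row 2) = 16
sum(row 3) = 23
sum(row 4) = 15
sum(row 5) = 14
Grand total = 103

103


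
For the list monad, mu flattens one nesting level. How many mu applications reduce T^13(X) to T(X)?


Each application of mu: T^2 -> T removes one layer of nesting.
Starting at depth 13 (i.e., T^13(X)), we need to reach T(X).
Number of mu applications = 13 - 1 = 12

12


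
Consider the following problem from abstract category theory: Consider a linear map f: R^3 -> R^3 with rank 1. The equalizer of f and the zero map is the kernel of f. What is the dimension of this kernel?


The equalizer of f and the zero map is ker(f).
By the rank-nullity theorem: dim(ker(f)) = dim(domain) - rank(f).
dim(ker(f)) = 3 - 1 = 2

2


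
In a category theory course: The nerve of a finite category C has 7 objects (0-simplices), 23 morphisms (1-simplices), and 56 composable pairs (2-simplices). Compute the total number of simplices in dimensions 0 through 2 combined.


The 2-skeleton of the nerve N(C) consists of simplices in dimensions 0, 1, 2:
  |N(C)_0| = 7 (objects)
  |N(C)_1| = 23 (morphisms)
  |N(C)_2| = 56 (composable pairs)
Total = 7 + 23 + 56 = 86

86


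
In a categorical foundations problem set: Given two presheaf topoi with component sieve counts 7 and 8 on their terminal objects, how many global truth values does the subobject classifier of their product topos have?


In a product of presheaf topoi E_1 x E_2, the subobject classifier
is Omega = Omega_1 x Omega_2 (componentwise), so
|Omega(top)| = |Omega_1(top_1)| * |Omega_2(top_2)|.
= 7 * 8 = 56.

56


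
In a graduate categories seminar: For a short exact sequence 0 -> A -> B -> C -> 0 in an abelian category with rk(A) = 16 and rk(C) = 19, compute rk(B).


For a short exact sequence 0 -> A -> B -> C -> 0,
rank is additive: rank(B) = rank(A) + rank(C).
rank(B) = 16 + 19 = 35

35


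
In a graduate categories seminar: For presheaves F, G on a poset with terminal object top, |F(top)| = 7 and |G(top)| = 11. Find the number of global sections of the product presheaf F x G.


Global sections of a presheaf on a poset with terminal top satisfy
Gamma(H) ~ H(top). Presheaves admit pointwise products, so
(F x G)(top) = F(top) x G(top) (Cartesian product).
|Gamma(F x G)| = |F(top)| * |G(top)| = 7 * 11 = 77.

77


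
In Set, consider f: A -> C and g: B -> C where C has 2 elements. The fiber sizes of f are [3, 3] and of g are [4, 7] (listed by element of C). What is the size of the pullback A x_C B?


The pullback A x_C B consists of pairs (a, b) with f(a) = g(b).
For each element c in C, the fiber product has |f^-1(c)| * |g^-1(c)| elements.
Summing over C: 3 * 4 + 3 * 7
= 12 + 21 = 33

33


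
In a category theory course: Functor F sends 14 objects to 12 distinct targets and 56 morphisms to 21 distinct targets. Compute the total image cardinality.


The image of F consists of distinct objects and distinct morphisms.
|Im(F)| on objects = 12
|Im(F)| on morphisms = 21
Total image cardinality = 12 + 21 = 33

33


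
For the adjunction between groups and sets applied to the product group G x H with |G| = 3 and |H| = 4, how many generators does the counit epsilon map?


The counit epsilon_K: F(U(K)) -> K of the Free-Forgetful adjunction
maps |K| generators of F(U(K)) into K. For K = G x H (the product group),
|G x H| = |G| * |H|.
Total generators mapped = 3 * 4 = 12.

12


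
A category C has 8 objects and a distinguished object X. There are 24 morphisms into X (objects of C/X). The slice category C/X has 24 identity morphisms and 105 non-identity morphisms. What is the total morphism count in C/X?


In the slice category C/X, objects are morphisms to X.
Identity morphisms: 24 (one per object of C/X).
Non-identity morphisms: 105.
Total = 24 + 105 = 129

129


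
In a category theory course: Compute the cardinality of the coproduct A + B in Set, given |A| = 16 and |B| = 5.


In Set, the coproduct A + B is the disjoint union.
|A + B| = |A| + |B| = 16 + 5 = 21

21


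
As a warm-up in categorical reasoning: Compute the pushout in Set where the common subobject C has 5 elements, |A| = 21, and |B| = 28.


The pushout A +_C B identifies the images of C in A and B.
|A +_C B| = |A| + |B| - |C| (for injections).
= 21 + 28 - 5 = 44

44


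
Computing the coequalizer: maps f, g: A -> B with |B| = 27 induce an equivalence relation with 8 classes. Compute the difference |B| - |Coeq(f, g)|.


The coequalizer Coeq(f, g) = B / ~ has one element per equivalence class.
|B| = 27, |Coeq(f, g)| = 8.
|B| - |Coeq(f, g)| = 27 - 8 = 19.

19


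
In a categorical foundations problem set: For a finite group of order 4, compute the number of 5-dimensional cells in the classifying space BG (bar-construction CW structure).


In the bar-construction CW model of BG, the n-cells are indexed by
n-tuples [g_1|...|g_n] of non-identity elements of G (degenerate
simplices with some g_i = e do not contribute cells), so there are
(|G| - 1)^n n-cells.
For dim = 5 with |G| = 4:
cells = (4 - 1)^5 = 3^5 = 243

243


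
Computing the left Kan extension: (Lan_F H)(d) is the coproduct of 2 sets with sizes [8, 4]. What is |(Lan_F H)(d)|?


Pointwise, the left Kan extension (Lan_F H)(d) is the colimit, indexed
by the comma category (F downarrow d), of H composed with the
projection (F downarrow d) -> C. Here that colimit is given
as a coproduct (disjoint union) of sets, so its cardinality is the
sum of the sizes of the summands.
Coproduct of sets with sizes: 8 + 4
= 12

12


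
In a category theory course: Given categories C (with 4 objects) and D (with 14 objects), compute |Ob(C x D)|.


The product category C x D has objects that are pairs (c, d).
Number of pairs = |Ob(C)| * |Ob(D)| = 4 * 14 = 56

56


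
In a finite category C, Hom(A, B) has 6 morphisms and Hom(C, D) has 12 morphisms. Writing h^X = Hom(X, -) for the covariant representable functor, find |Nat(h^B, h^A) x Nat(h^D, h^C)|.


By the Yoneda lemma, Nat(h^B, h^A) is isomorphic to Hom(A, B),
so |Nat(h^B, h^A)| = |Hom(A, B)| and |Nat(h^D, h^C)| = |Hom(C, D)|.
|Hom(A, B)| = 6, |Hom(C, D)| = 12.
|Nat(h^B, h^A) x Nat(h^D, h^C)| = 6 * 12 = 72

72


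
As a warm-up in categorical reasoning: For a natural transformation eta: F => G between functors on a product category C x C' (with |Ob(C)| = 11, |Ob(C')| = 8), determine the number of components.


A natural transformation eta: F => G assigns one component morphism per
object of the domain category.
The domain is the product category C x C', so
|Ob(C x C')| = |Ob(C)| * |Ob(C')| = 11 * 8 = 88.
Therefore eta has 88 component morphisms.

88


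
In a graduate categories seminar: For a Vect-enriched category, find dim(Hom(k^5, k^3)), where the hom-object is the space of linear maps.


In Vect-enriched categories, Hom(k^n, k^m) is the space of m x n matrices.
dim(Hom(k^5, k^3)) = 3 * 5 = 15

15


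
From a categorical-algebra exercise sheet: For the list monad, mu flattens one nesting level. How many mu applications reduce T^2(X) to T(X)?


Each application of mu: T^2 -> T removes one layer of nesting.
Starting at depth 2 (i.e., T^2(X)), we need to reach T(X).
Number of mu applications = 2 - 1 = 1

1


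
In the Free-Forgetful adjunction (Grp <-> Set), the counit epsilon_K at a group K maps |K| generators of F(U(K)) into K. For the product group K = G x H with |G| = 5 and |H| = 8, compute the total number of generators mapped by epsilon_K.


The counit epsilon_K: F(U(K)) -> K of the Free-Forgetful adjunction
maps |K| generators of F(U(K)) into K. For K = G x H (the product group),
|G x H| = |G| * |H|.
Total generators mapped = 5 * 8 = 40.

40


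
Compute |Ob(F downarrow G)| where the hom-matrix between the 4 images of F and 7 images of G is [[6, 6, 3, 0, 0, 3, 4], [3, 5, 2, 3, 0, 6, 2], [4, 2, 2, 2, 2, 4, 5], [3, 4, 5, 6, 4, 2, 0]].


Objects of (F downarrow G) are triples (a, b, h: F(a)->G(b)).
The count equals the sum of all entries in the hom-matrix.
sum(row 0) = 22
sum(row 1) = 21
sum(row 2) = 21
sum(row 3) = 24
Grand total = 88

88


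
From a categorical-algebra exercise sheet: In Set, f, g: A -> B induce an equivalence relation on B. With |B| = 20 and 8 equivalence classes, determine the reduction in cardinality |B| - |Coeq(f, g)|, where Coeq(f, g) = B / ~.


The coequalizer Coeq(f, g) = B / ~ has one element per equivalence class.
|B| = 20, |Coeq(f, g)| = 8.
|B| - |Coeq(f, g)| = 20 - 8 = 12.

12


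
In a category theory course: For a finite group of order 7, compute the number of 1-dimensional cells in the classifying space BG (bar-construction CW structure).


In the bar-construction CW model of BG, the n-cells are indexed by
n-tuples [g_1|...|g_n] of non-identity elements of G (degenerate
simplices with some g_i = e do not contribute cells), so there are
(|G| - 1)^n n-cells.
For dim = 1 with |G| = 7:
cells = (7 - 1)^1 = 6^1 = 6

6


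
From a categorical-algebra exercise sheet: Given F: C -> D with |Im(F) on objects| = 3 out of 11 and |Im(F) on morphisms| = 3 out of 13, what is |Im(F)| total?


The image of F consists of distinct objects and distinct morphisms.
|Im(F)| on objects = 3
|Im(F)| on morphisms = 3
Total image cardinality = 3 + 3 = 6

6


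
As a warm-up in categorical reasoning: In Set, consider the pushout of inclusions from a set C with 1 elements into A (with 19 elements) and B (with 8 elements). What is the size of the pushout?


The pushout A +_C B identifies the images of C in A and B.
|A +_C B| = |A| + |B| - |C| (for injections).
= 19 + 8 - 1 = 26

26


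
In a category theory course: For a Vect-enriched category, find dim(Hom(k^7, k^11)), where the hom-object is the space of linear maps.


In Vect-enriched categories, Hom(k^n, k^m) is the space of m x n matrices.
dim(Hom(k^7, k^11)) = 11 * 7 = 77

77


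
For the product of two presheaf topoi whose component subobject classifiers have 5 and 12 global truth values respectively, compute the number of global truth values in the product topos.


In a product of presheaf topoi E_1 x E_2, the subobject classifier
is Omega = Omega_1 x Omega_2 (componentwise), so
|Omega(top)| = |Omega_1(top_1)| * |Omega_2(top_2)|.
= 5 * 12 = 60.

60


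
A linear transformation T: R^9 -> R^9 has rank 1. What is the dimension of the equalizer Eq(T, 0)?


The equalizer of f and the zero map is ker(f).
By the rank-nullity theorem: dim(ker(f)) = dim(domain) - rank(f).
dim(ker(f)) = 9 - 1 = 8

8


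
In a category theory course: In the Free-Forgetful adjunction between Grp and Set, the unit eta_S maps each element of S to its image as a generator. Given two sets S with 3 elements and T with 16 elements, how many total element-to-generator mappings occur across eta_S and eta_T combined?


The unit eta_X: X -> U(F(X)) of the Free-Forgetful adjunction
maps each element of X to a generator of F(X). For X = S + T (disjoint
union in Set), |S + T| = |S| + |T|.
Total mappings = 3 + 16 = 19.

19


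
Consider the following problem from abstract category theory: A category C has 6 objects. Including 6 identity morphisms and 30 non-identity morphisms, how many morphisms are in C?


Each object has an identity morphism, giving 6 identities.
Adding the 30 non-identity morphisms:
Total = 6 + 30 = 36

36


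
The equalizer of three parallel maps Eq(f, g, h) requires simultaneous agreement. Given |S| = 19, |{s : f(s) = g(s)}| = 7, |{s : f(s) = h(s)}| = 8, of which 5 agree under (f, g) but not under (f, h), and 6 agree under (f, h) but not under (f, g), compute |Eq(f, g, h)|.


Eq(f, g, h) is the triple-agreement set: points in S where all three
maps take the same value. Using inclusion-exclusion on the pairwise data:
Pair (f, g) agrees on 7 points; pair (f, h) on 8 points.
Points agreeing under (f, g) but not (f, h) = 5; under (f, h) but not (f, g) = 6.
Triple-agreement = agreement-in-(f, g) minus points that agree under (f, g) but not (f, h):
|Eq(f, g, h)| = 7 - 5 = 2
(cross-check via (f, h): 8 - 6 = 2.)

2


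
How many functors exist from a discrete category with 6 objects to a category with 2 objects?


A functor from a discrete category C to D is determined by
where each object maps. Each of the 6 objects of C can map
to any of the 2 objects of D independently.
Number of functors = 2^6 = 64

64


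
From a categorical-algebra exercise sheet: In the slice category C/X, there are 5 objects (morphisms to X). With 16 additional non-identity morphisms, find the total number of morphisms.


In the slice category C/X, objects are morphisms to X.
Identity morphisms: 5 (one per object of C/X).
Non-identity morphisms: 16.
Total = 5 + 16 = 21

21


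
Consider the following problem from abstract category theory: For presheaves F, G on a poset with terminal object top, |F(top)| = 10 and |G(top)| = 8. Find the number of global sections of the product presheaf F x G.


Global sections of a presheaf on a poset with terminal top satisfy
Gamma(H) ~ H(top). Presheaves admit pointwise products, so
(F x G)(top) = F(top) x G(top) (Cartesian product).
|Gamma(F x G)| = |F(top)| * |G(top)| = 10 * 8 = 80.

80


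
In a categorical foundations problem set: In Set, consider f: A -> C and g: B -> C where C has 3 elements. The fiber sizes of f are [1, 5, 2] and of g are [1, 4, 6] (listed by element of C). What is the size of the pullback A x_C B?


The pullback A x_C B consists of pairs (a, b) with f(a) = g(b).
For each element c in C, the fiber product has |f^-1(c)| * |g^-1(c)| elements.
Summing over C: 1 * 1 + 5 * 4 + 2 * 6
= 1 + 20 + 12 = 33

33


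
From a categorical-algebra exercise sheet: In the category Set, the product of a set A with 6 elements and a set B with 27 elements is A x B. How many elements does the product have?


In Set, the product A x B is the Cartesian product.
By the universal property, |A x B| = |A| * |B|.
|A x B| = 6 * 27 = 162

162


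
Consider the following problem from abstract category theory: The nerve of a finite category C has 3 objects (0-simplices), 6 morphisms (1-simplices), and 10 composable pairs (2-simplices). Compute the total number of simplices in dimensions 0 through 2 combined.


The 2-skeleton of the nerve N(C) consists of simplices in dimensions 0, 1, 2:
  |N(C)_0| = 3 (objects)
  |N(C)_1| = 6 (morphisms)
  |N(C)_2| = 10 (composable pairs)
Total = 3 + 6 + 10 = 19

19


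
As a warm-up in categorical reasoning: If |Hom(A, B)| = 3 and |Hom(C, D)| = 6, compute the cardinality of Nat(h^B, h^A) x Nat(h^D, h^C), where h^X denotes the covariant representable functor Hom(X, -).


By the Yoneda lemma, Nat(h^B, h^A) is isomorphic to Hom(A, B),
so |Nat(h^B, h^A)| = |Hom(A, B)| and |Nat(h^D, h^C)| = |Hom(C, D)|.
|Hom(A, B)| = 3, |Hom(C, D)| = 6.
|Nat(h^B, h^A) x Nat(h^D, h^C)| = 3 * 6 = 18

18


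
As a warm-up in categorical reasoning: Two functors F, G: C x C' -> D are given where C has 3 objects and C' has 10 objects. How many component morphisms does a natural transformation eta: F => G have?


A natural transformation eta: F => G assigns one component morphism per
object of the domain category.
The domain is the product category C x C', so
|Ob(C x C')| = |Ob(C)| * |Ob(C')| = 3 * 10 = 30.
Therefore eta has 30 component morphisms.

30


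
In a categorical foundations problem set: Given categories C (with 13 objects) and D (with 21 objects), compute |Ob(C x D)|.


The product category C x D has objects that are pairs (c, d).
Number of pairs = |Ob(C)| * |Ob(D)| = 13 * 21 = 273

273


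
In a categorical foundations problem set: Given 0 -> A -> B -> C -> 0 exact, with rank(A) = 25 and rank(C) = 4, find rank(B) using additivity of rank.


For a short exact sequence 0 -> A -> B -> C -> 0,
rank is additive: rank(B) = rank(A) + rank(C).
rank(B) = 25 + 4 = 29

29


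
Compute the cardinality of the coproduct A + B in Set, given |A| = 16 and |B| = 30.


In Set, the coproduct A + B is the disjoint union.
|A + B| = |A| + |B| = 16 + 30 = 46

46


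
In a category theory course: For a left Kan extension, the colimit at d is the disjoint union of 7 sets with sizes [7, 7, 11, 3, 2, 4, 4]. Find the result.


Pointwise, the left Kan extension (Lan_F H)(d) is the colimit, indexed
by the comma category (F downarrow d), of H composed with the
projection (F downarrow d) -> C. Here that colimit is given
as a coproduct (disjoint union) of sets, so its cardinality is the
sum of the sizes of the summands.
Coproduct of sets with sizes: 7 + 7 + 11 + 3 + 2 + 4 + 4
= 38

38


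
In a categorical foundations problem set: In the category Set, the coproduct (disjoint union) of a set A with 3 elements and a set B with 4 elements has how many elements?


In Set, the coproduct A + B is the disjoint union.
|A + B| = |A| + |B| = 3 + 4 = 7

7


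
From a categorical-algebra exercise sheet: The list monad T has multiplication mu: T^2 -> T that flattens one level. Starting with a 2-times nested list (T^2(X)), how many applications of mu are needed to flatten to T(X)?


Each application of mu: T^2 -> T removes one layer of nesting.
Starting at depth 2 (i.e., T^2(X)), we need to reach T(X).
Number of mu applications = 2 - 1 = 1

1


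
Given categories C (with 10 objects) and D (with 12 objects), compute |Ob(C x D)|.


The product category C x D has objects that are pairs (c, d).
Number of pairs = |Ob(C)| * |Ob(D)| = 10 * 12 = 120

120


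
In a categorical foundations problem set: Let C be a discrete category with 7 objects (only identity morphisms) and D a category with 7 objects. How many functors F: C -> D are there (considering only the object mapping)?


A functor from a discrete category C to D is determined by
where each object maps. Each of the 7 objects of C can map
to any of the 7 objects of D independently.
Number of functors = 7^7 = 823543

823543


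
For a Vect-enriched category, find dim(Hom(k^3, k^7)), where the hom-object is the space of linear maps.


In Vect-enriched categories, Hom(k^n, k^m) is the space of m x n matrices.
dim(Hom(k^3, k^7)) = 7 * 3 = 21

21


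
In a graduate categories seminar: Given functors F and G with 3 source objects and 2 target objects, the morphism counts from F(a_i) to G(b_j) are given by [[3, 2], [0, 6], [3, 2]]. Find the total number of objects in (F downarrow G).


Objects of (F downarrow G) are triples (a, b, h: F(a)->G(b)).
The count equals the sum of all entries in the hom-matrix.
sum(row 0) = 5
sum(row 1) = 6
sum(row 2) = 5
Grand total = 16

16


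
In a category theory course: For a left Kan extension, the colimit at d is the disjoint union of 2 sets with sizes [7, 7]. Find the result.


Pointwise, the left Kan extension (Lan_F H)(d) is the colimit, indexed
by the comma category (F downarrow d), of H composed with the
projection (F downarrow d) -> C. Here that colimit is given
as a coproduct (disjoint union) of sets, so its cardinality is the
sum of the sizes of the summands.
Coproduct of sets with sizes: 7 + 7
= 14

14


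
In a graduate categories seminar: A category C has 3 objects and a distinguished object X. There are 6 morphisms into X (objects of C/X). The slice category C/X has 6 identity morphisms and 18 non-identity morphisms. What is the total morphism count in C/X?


In the slice category C/X, objects are morphisms to X.
Identity morphisms: 6 (one per object of C/X).
Non-identity morphisms: 18.
Total = 6 + 18 = 24

24


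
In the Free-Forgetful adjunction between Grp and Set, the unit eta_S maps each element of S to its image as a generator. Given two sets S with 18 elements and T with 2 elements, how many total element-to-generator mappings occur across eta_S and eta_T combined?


The unit eta_X: X -> U(F(X)) of the Free-Forgetful adjunction
maps each element of X to a generator of F(X). For X = S + T (disjoint
union in Set), |S + T| = |S| + |T|.
Total mappings = 18 + 2 = 20.

20


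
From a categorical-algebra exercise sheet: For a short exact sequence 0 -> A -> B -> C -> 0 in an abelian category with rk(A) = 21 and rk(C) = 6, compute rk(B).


For a short exact sequence 0 -> A -> B -> C -> 0,
rank is additive: rank(B) = rank(A) + rank(C).
rank(B) = 21 + 6 = 27

27


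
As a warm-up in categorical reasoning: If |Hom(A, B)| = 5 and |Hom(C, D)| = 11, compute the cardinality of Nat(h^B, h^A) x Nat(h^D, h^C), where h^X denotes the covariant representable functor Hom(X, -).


By the Yoneda lemma, Nat(h^B, h^A) is isomorphic to Hom(A, B),
so |Nat(h^B, h^A)| = |Hom(A, B)| and |Nat(h^D, h^C)| = |Hom(C, D)|.
|Hom(A, B)| = 5, |Hom(C, D)| = 11.
|Nat(h^B, h^A) x Nat(h^D, h^C)| = 5 * 11 = 55

55


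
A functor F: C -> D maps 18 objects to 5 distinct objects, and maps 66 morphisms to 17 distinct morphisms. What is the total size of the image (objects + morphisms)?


The image of F consists of distinct objects and distinct morphisms.
|Im(F)| on objects = 5
|Im(F)| on morphisms = 17
Total image cardinality = 5 + 17 = 22

22


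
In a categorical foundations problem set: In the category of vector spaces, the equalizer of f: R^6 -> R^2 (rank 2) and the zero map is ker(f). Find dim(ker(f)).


The equalizer of f and the zero map is ker(f).
By the rank-nullity theorem: dim(ker(f)) = dim(domain) - rank(f).
dim(ker(f)) = 6 - 2 = 4

4


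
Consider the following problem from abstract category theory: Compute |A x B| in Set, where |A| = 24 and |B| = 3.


In Set, the product A x B is the Cartesian product.
By the universal property, |A x B| = |A| * |B|.
|A x B| = 24 * 3 = 72

72


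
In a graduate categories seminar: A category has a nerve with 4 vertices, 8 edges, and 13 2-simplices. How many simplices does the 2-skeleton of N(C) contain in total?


The 2-skeleton of the nerve N(C) consists of simplices in dimensions 0, 1, 2:
  |N(C)_0| = 4 (objects)
  |N(C)_1| = 8 (morphisms)
  |N(C)_2| = 13 (composable pairs)
Total = 4 + 8 + 13 = 25

25


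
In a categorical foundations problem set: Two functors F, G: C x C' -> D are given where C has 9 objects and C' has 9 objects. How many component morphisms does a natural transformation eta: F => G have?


A natural transformation eta: F => G assigns one component morphism per
object of the domain category.
The domain is the product category C x C', so
|Ob(C x C')| = |Ob(C)| * |Ob(C')| = 9 * 9 = 81.
Therefore eta has 81 component morphisms.

81


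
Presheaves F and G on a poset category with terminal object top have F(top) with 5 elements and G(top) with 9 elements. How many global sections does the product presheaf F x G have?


Global sections of a presheaf on a poset with terminal top satisfy
Gamma(H) ~ H(top). Presheaves admit pointwise products, so
(F x G)(top) = F(top) x G(top) (Cartesian product).
|Gamma(F x G)| = |F(top)| * |G(top)| = 5 * 9 = 45.

45


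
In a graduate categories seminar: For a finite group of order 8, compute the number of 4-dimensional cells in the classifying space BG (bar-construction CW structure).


In the bar-construction CW model of BG, the n-cells are indexed by
n-tuples [g_1|...|g_n] of non-identity elements of G (degenerate
simplices with some g_i = e do not contribute cells), so there are
(|G| - 1)^n n-cells.
For dim = 4 with |G| = 8:
cells = (8 - 1)^4 = 7^4 = 2401

2401


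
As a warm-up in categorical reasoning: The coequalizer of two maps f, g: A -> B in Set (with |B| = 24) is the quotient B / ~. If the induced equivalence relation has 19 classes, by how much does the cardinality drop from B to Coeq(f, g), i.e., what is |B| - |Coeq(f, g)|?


The coequalizer Coeq(f, g) = B / ~ has one element per equivalence class.
|B| = 24, |Coeq(f, g)| = 19.
|B| - |Coeq(f, g)| = 24 - 19 = 5.

5


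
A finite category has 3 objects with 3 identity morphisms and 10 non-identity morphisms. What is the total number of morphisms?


Each object has an identity morphism, giving 3 identities.
Adding the 10 non-identity morphisms:
Total = 3 + 10 = 13

13


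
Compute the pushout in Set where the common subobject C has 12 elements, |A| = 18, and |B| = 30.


The pushout A +_C B identifies the images of C in A and B.
|A +_C B| = |A| + |B| - |C| (for injections).
= 18 + 30 - 12 = 36

36


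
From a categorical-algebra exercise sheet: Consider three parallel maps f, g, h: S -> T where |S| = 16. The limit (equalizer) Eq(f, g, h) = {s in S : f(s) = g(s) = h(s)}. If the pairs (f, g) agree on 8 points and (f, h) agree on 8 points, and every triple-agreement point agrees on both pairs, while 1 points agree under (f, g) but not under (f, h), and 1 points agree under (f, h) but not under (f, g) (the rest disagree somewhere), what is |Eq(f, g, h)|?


Eq(f, g, h) is the triple-agreement set: points in S where all three
maps take the same value. Using inclusion-exclusion on the pairwise data:
Pair (f, g) agrees on 8 points; pair (f, h) on 8 points.
Points agreeing under (f, g) but not (f, h) = 1; under (f, h) but not (f, g) = 1.
Triple-agreement = agreement-in-(f, g) minus points that agree under (f, g) but not (f, h):
|Eq(f, g, h)| = 8 - 1 = 7
(cross-check via (f, h): 8 - 1 = 7.)

7


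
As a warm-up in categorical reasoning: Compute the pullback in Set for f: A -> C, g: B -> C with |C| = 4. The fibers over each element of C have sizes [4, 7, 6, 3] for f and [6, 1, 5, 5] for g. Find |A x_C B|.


The pullback A x_C B consists of pairs (a, b) with f(a) = g(b).
For each element c in C, the fiber product has |f^-1(c)| * |g^-1(c)| elements.
Summing over C: 4 * 6 + 7 * 1 + 6 * 5 + 3 * 5
= 24 + 7 + 30 + 15 = 76

76


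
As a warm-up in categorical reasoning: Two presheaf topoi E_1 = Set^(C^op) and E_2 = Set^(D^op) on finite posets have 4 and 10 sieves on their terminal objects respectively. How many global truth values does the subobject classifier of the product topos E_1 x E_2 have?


In a product of presheaf topoi E_1 x E_2, the subobject classifier
is Omega = Omega_1 x Omega_2 (componentwise), so
|Omega(top)| = |Omega_1(top_1)| * |Omega_2(top_2)|.
= 4 * 10 = 40.

40


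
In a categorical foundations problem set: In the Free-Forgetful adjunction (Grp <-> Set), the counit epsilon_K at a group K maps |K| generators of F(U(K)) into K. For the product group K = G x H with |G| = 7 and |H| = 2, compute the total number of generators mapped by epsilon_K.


The counit epsilon_K: F(U(K)) -> K of the Free-Forgetful adjunction
maps |K| generators of F(U(K)) into K. For K = G x H (the product group),
|G x H| = |G| * |H|.
Total generators mapped = 7 * 2 = 14.

14


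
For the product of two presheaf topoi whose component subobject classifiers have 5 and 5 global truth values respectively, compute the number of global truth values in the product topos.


In a product of presheaf topoi E_1 x E_2, the subobject classifier
is Omega = Omega_1 x Omega_2 (componentwise), so
|Omega(top)| = |Omega_1(top_1)| * |Omega_2(top_2)|.
= 5 * 5 = 25.

25


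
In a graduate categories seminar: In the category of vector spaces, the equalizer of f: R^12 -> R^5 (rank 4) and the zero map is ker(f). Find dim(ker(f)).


The equalizer of f and the zero map is ker(f).
By the rank-nullity theorem: dim(ker(f)) = dim(domain) - rank(f).
dim(ker(f)) = 12 - 4 = 8

8


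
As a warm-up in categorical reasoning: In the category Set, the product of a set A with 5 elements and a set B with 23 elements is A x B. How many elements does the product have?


In Set, the product A x B is the Cartesian product.
By the universal property, |A x B| = |A| * |B|.
|A x B| = 5 * 23 = 115

115


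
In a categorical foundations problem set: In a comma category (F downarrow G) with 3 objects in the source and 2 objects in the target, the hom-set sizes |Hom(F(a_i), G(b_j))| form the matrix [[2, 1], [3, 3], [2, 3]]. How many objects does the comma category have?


Objects of (F downarrow G) are triples (a, b, h: F(a)->G(b)).
The count equals the sum of all entries in the hom-matrix.
sum(row 0) = 3
sum(row 1) = 6
sum(row 2) = 5
Grand total = 14

14


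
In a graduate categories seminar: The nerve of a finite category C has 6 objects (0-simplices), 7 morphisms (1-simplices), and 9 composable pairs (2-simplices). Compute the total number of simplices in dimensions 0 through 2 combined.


The 2-skeleton of the nerve N(C) consists of simplices in dimensions 0, 1, 2:
  |N(C)_0| = 6 (objects)
  |N(C)_1| = 7 (morphisms)
  |N(C)_2| = 9 (composable pairs)
Total = 6 + 7 + 9 = 22

22


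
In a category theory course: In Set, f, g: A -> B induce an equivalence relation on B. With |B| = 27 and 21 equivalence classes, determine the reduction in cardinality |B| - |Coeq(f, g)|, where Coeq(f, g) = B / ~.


The coequalizer Coeq(f, g) = B / ~ has one element per equivalence class.
|B| = 27, |Coeq(f, g)| = 21.
|B| - |Coeq(f, g)| = 27 - 21 = 6.

6


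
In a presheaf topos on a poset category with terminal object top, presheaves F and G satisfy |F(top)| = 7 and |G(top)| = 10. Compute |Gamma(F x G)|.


Global sections of a presheaf on a poset with terminal top satisfy
Gamma(H) ~ H(top). Presheaves admit pointwise products, so
(F x G)(top) = F(top) x G(top) (Cartesian product).
|Gamma(F x G)| = |F(top)| * |G(top)| = 7 * 10 = 70.

70


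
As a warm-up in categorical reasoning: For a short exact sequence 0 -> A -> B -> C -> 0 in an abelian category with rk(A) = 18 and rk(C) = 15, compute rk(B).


For a short exact sequence 0 -> A -> B -> C -> 0,
rank is additive: rank(B) = rank(A) + rank(C).
rank(B) = 18 + 15 = 33

33


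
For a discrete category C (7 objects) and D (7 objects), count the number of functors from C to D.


A functor from a discrete category C to D is determined by
where each object maps. Each of the 7 objects of C can map
to any of the 7 objects of D independently.
Number of functors = 7^7 = 823543

823543


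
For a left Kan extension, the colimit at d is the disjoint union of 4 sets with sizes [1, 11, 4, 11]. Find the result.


Pointwise, the left Kan extension (Lan_F H)(d) is the colimit, indexed
by the comma category (F downarrow d), of H composed with the
projection (F downarrow d) -> C. Here that colimit is given
as a coproduct (disjoint union) of sets, so its cardinality is the
sum of the sizes of the summands.
Coproduct of sets with sizes: 1 + 11 + 4 + 11
= 27

27


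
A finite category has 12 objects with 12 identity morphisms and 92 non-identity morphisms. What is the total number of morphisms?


Each object has an identity morphism, giving 12 identities.
Adding the 92 non-identity morphisms:
Total = 12 + 92 = 104

104


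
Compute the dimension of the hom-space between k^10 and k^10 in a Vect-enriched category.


In Vect-enriched categories, Hom(k^n, k^m) is the space of m x n matrices.
dim(Hom(k^10, k^10)) = 10 * 10 = 100

100


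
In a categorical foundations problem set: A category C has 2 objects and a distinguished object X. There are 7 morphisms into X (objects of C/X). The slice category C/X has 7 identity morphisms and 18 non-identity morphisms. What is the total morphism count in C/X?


In the slice category C/X, objects are morphisms to X.
Identity morphisms: 7 (one per object of C/X).
Non-identity morphisms: 18.
Total = 7 + 18 = 25

25


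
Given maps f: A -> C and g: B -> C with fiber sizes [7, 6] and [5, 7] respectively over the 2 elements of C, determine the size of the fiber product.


The pullback A x_C B consists of pairs (a, b) with f(a) = g(b).
For each element c in C, the fiber product has |f^-1(c)| * |g^-1(c)| elements.
Summing over C: 7 * 5 + 6 * 7
= 35 + 42 = 77

77


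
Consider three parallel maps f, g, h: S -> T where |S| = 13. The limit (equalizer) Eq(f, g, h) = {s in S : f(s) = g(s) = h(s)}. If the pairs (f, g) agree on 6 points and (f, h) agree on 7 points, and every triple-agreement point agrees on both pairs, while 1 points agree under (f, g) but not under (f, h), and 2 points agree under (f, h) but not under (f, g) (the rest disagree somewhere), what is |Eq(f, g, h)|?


Eq(f, g, h) is the triple-agreement set: points in S where all three
maps take the same value. Using inclusion-exclusion on the pairwise data:
Pair (f, g) agrees on 6 points; pair (f, h) on 7 points.
Points agreeing under (f, g) but not (f, h) = 1; under (f, h) but not (f, g) = 2.
Triple-agreement = agreement-in-(f, g) minus points that agree under (f, g) but not (f, h):
|Eq(f, g, h)| = 6 - 1 = 5
(cross-check via (f, h): 7 - 2 = 5.)

5


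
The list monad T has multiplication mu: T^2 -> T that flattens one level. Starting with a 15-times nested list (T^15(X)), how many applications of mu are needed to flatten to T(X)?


Each application of mu: T^2 -> T removes one layer of nesting.
Starting at depth 15 (i.e., T^15(X)), we need to reach T(X).
Number of mu applications = 15 - 1 = 14

14


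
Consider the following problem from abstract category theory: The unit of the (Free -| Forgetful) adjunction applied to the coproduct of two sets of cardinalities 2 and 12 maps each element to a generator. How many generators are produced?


The unit eta_X: X -> U(F(X)) of the Free-Forgetful adjunction
maps each element of X to a generator of F(X). For X = S + T (disjoint
union in Set), |S + T| = |S| + |T|.
Total mappings = 2 + 12 = 14.

14


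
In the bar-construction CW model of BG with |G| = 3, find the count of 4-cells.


In the bar-construction CW model of BG, the n-cells are indexed by
n-tuples [g_1|...|g_n] of non-identity elements of G (degenerate
simplices with some g_i = e do not contribute cells), so there are
(|G| - 1)^n n-cells.
For dim = 4 with |G| = 3:
cells = (3 - 1)^4 = 2^4 = 16

16


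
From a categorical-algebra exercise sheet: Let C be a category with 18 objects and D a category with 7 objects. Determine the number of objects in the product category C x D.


The product category C x D has objects that are pairs (c, d).
Number of pairs = |Ob(C)| * |Ob(D)| = 18 * 7 = 126

126


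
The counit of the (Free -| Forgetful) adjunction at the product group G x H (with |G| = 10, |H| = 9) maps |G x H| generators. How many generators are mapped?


The counit epsilon_K: F(U(K)) -> K of the Free-Forgetful adjunction
maps |K| generators of F(U(K)) into K. For K = G x H (the product group),
|G x H| = |G| * |H|.
Total generators mapped = 10 * 9 = 90.

90


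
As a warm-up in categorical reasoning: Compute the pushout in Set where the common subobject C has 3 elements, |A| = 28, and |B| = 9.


The pushout A +_C B identifies the images of C in A and B.
|A +_C B| = |A| + |B| - |C| (for injections).
= 28 + 9 - 3 = 34

34


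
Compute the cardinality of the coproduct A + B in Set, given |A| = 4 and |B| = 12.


In Set, the coproduct A + B is the disjoint union.
|A + B| = |A| + |B| = 4 + 12 = 16

16


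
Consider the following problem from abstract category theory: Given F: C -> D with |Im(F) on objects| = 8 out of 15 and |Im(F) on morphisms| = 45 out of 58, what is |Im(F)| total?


The image of F consists of distinct objects and distinct morphisms.
|Im(F)| on objects = 8
|Im(F)| on morphisms = 45
Total image cardinality = 8 + 45 = 53

53


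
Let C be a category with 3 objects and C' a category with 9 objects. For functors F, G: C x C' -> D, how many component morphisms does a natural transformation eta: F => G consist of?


A natural transformation eta: F => G assigns one component morphism per
object of the domain category.
The domain is the product category C x C', so
|Ob(C x C')| = |Ob(C)| * |Ob(C')| = 3 * 9 = 27.
Therefore eta has 27 component morphisms.

27


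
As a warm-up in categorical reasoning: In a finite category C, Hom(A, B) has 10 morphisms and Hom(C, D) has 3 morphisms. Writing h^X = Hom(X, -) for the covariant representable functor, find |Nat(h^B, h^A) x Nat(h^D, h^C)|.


By the Yoneda lemma, Nat(h^B, h^A) is isomorphic to Hom(A, B),
so |Nat(h^B, h^A)| = |Hom(A, B)| and |Nat(h^D, h^C)| = |Hom(C, D)|.
|Hom(A, B)| = 10, |Hom(C, D)| = 3.
|Nat(h^B, h^A) x Nat(h^D, h^C)| = 10 * 3 = 30

30


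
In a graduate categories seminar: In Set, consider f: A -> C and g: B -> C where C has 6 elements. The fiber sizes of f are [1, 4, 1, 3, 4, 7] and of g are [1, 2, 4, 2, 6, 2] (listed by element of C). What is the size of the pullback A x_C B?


The pullback A x_C B consists of pairs (a, b) with f(a) = g(b).
For each element c in C, the fiber product has |f^-1(c)| * |g^-1(c)| elements.
Summing over C: 1 * 1 + 4 * 2 + 1 * 4 + 3 * 2 + 4 * 6 + 7 * 2
= 1 + 8 + 4 + 6 + 24 + 14 = 57

57


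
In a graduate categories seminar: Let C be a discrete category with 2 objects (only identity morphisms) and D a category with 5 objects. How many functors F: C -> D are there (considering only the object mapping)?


A functor from a discrete category C to D is determined by
where each object maps. Each of the 2 objects of C can map
to any of the 5 objects of D independently.
Number of functors = 5^2 = 25

25


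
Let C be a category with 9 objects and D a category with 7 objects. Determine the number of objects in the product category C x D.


The product category C x D has objects that are pairs (c, d).
Number of pairs = |Ob(C)| * |Ob(D)| = 9 * 7 = 63

63


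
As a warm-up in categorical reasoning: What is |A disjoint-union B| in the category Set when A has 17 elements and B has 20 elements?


In Set, the coproduct A + B is the disjoint union.
|A + B| = |A| + |B| = 17 + 20 = 37

37


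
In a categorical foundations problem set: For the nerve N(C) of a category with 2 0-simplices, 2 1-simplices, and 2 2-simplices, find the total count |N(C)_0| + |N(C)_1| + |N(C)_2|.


The 2-skeleton of the nerve N(C) consists of simplices in dimensions 0, 1, 2:
  |N(C)_0| = 2 (objects)
  |N(C)_1| = 2 (morphisms)
  |N(C)_2| = 2 (composable pairs)
Total = 2 + 2 + 2 = 6

6


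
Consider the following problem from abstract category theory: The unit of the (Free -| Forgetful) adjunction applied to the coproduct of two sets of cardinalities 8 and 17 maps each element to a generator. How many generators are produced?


The unit eta_X: X -> U(F(X)) of the Free-Forgetful adjunction
maps each element of X to a generator of F(X). For X = S + T (disjoint
union in Set), |S + T| = |S| + |T|.
Total mappings = 8 + 17 = 25.

25


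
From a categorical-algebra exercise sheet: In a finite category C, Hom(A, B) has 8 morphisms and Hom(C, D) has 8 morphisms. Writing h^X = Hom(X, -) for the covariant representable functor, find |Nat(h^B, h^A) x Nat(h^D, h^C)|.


By the Yoneda lemma, Nat(h^B, h^A) is isomorphic to Hom(A, B),
so |Nat(h^B, h^A)| = |Hom(A, B)| and |Nat(h^D, h^C)| = |Hom(C, D)|.
|Hom(A, B)| = 8, |Hom(C, D)| = 8.
|Nat(h^B, h^A) x Nat(h^D, h^C)| = 8 * 8 = 64

64
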